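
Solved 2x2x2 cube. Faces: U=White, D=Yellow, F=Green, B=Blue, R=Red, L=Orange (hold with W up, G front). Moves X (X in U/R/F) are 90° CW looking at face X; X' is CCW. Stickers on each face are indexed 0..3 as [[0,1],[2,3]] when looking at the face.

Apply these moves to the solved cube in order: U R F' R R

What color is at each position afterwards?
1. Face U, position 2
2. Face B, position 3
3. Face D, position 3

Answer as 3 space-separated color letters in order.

After move 1 (U): U=WWWW F=RRGG R=BBRR B=OOBB L=GGOO
After move 2 (R): R=RBRB U=WRWG F=RYGY D=YBYO B=WOWB
After move 3 (F'): F=YYRG U=WRRR R=BBYB D=GOYO L=GGOW
After move 4 (R): R=YBBB U=WYRG F=YORO D=GWYW B=RORB
After move 5 (R): R=BYBB U=WORO F=YWRW D=GRYR B=GOYB
Query 1: U[2] = R
Query 2: B[3] = B
Query 3: D[3] = R

Answer: R B R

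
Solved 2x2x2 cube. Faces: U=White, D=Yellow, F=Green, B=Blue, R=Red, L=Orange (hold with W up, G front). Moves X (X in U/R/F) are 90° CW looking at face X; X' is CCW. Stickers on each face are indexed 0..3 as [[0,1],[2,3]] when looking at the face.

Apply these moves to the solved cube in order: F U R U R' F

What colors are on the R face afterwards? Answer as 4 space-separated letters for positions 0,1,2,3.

Answer: G B G R

Derivation:
After move 1 (F): F=GGGG U=WWOO R=WRWR D=RRYY L=OYOY
After move 2 (U): U=OWOW F=WRGG R=BBWR B=OYBB L=GGOY
After move 3 (R): R=WBRB U=OROG F=WRGY D=RBYO B=WYWB
After move 4 (U): U=OOGR F=WBGY R=WYRB B=GGWB L=WROY
After move 5 (R'): R=YBWR U=OWGG F=WOGR D=RBYY B=OGBB
After move 6 (F): F=GWRO U=OWYR R=GBGR D=WYYY L=WROB
Query: R face = GBGR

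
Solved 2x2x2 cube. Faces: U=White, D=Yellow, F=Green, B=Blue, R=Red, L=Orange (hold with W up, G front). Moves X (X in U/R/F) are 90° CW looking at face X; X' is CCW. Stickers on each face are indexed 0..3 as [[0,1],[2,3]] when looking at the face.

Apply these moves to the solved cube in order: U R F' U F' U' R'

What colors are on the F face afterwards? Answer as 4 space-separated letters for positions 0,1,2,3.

Answer: Y Y B W

Derivation:
After move 1 (U): U=WWWW F=RRGG R=BBRR B=OOBB L=GGOO
After move 2 (R): R=RBRB U=WRWG F=RYGY D=YBYO B=WOWB
After move 3 (F'): F=YYRG U=WRRR R=BBYB D=GOYO L=GGOW
After move 4 (U): U=RWRR F=BBRG R=WOYB B=GGWB L=YYOW
After move 5 (F'): F=BGBR U=RWWY R=OOGB D=YWYO L=YROR
After move 6 (U'): U=WYRW F=YRBR R=BGGB B=OOWB L=GGOR
After move 7 (R'): R=GBBG U=WWRO F=YYBW D=YRYR B=OOWB
Query: F face = YYBW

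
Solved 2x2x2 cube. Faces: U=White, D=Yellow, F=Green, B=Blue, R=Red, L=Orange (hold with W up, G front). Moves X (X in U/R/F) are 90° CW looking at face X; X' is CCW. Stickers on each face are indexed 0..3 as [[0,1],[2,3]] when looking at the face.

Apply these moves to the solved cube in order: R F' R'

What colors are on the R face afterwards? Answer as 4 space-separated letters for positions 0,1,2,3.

Answer: R R B Y

Derivation:
After move 1 (R): R=RRRR U=WGWG F=GYGY D=YBYB B=WBWB
After move 2 (F'): F=YYGG U=WGRR R=BRYR D=OOYB L=OGOW
After move 3 (R'): R=RRBY U=WWRW F=YGGR D=OYYG B=BBOB
Query: R face = RRBY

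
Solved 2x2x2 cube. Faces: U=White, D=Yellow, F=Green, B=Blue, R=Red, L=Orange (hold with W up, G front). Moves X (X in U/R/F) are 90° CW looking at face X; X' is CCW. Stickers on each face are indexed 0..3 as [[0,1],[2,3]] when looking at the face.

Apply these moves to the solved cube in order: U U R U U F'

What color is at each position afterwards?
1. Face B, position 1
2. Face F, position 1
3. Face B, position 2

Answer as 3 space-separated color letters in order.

After move 1 (U): U=WWWW F=RRGG R=BBRR B=OOBB L=GGOO
After move 2 (U): U=WWWW F=BBGG R=OORR B=GGBB L=RROO
After move 3 (R): R=RORO U=WBWG F=BYGY D=YBYG B=WGWB
After move 4 (U): U=WWGB F=ROGY R=WGRO B=RRWB L=BYOO
After move 5 (U): U=GWBW F=WGGY R=RRRO B=BYWB L=ROOO
After move 6 (F'): F=GYWG U=GWRR R=BRYO D=OOYG L=RWOB
Query 1: B[1] = Y
Query 2: F[1] = Y
Query 3: B[2] = W

Answer: Y Y W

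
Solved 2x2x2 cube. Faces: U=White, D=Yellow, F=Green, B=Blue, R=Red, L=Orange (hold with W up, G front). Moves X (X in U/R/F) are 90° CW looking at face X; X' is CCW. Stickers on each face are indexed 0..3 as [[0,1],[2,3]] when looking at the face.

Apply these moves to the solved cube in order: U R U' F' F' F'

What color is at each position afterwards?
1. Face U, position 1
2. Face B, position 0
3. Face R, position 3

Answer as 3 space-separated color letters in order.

After move 1 (U): U=WWWW F=RRGG R=BBRR B=OOBB L=GGOO
After move 2 (R): R=RBRB U=WRWG F=RYGY D=YBYO B=WOWB
After move 3 (U'): U=RGWW F=GGGY R=RYRB B=RBWB L=WOOO
After move 4 (F'): F=GYGG U=RGRR R=BYYB D=OOYO L=WWOW
After move 5 (F'): F=YGGG U=RGBY R=OYOB D=WWYO L=WROR
After move 6 (F'): F=GGYG U=RGOO R=WYWB D=RRYO L=WYOB
Query 1: U[1] = G
Query 2: B[0] = R
Query 3: R[3] = B

Answer: G R B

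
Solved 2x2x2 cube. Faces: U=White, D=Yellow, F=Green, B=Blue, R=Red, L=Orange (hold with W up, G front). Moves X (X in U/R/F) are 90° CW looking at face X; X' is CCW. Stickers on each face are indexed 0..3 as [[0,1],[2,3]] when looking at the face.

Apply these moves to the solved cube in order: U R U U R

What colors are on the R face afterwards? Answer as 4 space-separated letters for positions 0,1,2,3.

After move 1 (U): U=WWWW F=RRGG R=BBRR B=OOBB L=GGOO
After move 2 (R): R=RBRB U=WRWG F=RYGY D=YBYO B=WOWB
After move 3 (U): U=WWGR F=RBGY R=WORB B=GGWB L=RYOO
After move 4 (U): U=GWRW F=WOGY R=GGRB B=RYWB L=RBOO
After move 5 (R): R=RGBG U=GORY F=WBGO D=YWYR B=WYWB
Query: R face = RGBG

Answer: R G B G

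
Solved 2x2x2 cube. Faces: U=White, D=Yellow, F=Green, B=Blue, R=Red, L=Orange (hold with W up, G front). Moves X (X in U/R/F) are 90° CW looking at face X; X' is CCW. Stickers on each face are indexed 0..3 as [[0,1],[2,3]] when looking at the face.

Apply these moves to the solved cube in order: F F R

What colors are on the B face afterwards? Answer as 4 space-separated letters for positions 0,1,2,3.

Answer: Y B W B

Derivation:
After move 1 (F): F=GGGG U=WWOO R=WRWR D=RRYY L=OYOY
After move 2 (F): F=GGGG U=WWYY R=OROR D=WWYY L=OROR
After move 3 (R): R=OORR U=WGYG F=GWGY D=WBYB B=YBWB
Query: B face = YBWB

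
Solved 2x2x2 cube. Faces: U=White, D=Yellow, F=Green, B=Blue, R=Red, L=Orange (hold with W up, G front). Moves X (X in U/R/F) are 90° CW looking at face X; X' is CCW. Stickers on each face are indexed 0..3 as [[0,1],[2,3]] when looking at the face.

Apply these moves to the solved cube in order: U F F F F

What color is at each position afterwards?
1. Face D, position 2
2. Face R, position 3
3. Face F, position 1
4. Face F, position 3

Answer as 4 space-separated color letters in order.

After move 1 (U): U=WWWW F=RRGG R=BBRR B=OOBB L=GGOO
After move 2 (F): F=GRGR U=WWOG R=WBWR D=RBYY L=GYOY
After move 3 (F): F=GGRR U=WWYY R=OBGR D=WWYY L=GROB
After move 4 (F): F=RGRG U=WWBR R=YBYR D=GOYY L=GWOW
After move 5 (F): F=RRGG U=WWWW R=BBRR D=YYYY L=GGOO
Query 1: D[2] = Y
Query 2: R[3] = R
Query 3: F[1] = R
Query 4: F[3] = G

Answer: Y R R G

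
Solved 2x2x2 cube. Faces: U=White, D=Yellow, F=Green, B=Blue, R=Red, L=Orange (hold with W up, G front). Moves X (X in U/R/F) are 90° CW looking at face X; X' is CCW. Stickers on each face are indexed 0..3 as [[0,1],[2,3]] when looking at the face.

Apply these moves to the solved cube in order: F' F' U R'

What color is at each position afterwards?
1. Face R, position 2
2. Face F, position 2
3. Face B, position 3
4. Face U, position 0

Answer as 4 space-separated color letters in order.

After move 1 (F'): F=GGGG U=WWRR R=YRYR D=OOYY L=OWOW
After move 2 (F'): F=GGGG U=WWYY R=OROR D=WWYY L=OROR
After move 3 (U): U=YWYW F=ORGG R=BBOR B=ORBB L=GGOR
After move 4 (R'): R=BRBO U=YBYO F=OWGW D=WRYG B=YRWB
Query 1: R[2] = B
Query 2: F[2] = G
Query 3: B[3] = B
Query 4: U[0] = Y

Answer: B G B Y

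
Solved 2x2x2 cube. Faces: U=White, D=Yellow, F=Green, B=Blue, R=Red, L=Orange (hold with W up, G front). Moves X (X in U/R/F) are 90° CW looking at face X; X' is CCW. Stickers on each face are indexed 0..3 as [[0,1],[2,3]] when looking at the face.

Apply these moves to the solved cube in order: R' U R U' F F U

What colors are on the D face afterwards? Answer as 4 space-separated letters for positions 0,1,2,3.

After move 1 (R'): R=RRRR U=WBWB F=GWGW D=YGYG B=YBYB
After move 2 (U): U=WWBB F=RRGW R=YBRR B=OOYB L=GWOO
After move 3 (R): R=RYRB U=WRBW F=RGGG D=YYYO B=BOWB
After move 4 (U'): U=RWWB F=GWGG R=RGRB B=RYWB L=BOOO
After move 5 (F): F=GGGW U=RWOO R=WGBB D=RRYO L=BYOY
After move 6 (F): F=GGWG U=RWYY R=OGOB D=BWYO L=BROR
After move 7 (U): U=YRYW F=OGWG R=RYOB B=BRWB L=GGOR
Query: D face = BWYO

Answer: B W Y O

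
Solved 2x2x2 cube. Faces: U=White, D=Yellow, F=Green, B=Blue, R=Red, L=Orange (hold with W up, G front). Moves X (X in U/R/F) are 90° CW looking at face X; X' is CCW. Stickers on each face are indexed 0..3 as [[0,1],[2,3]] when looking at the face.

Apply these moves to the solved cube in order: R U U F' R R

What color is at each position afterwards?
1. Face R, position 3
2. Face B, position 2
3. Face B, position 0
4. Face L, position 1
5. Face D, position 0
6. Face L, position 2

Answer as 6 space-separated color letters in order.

After move 1 (R): R=RRRR U=WGWG F=GYGY D=YBYB B=WBWB
After move 2 (U): U=WWGG F=RRGY R=WBRR B=OOWB L=GYOO
After move 3 (U): U=GWGW F=WBGY R=OORR B=GYWB L=RROO
After move 4 (F'): F=BYWG U=GWOR R=BOYR D=ROYB L=RWOG
After move 5 (R): R=YBRO U=GYOG F=BOWB D=RWYG B=RYWB
After move 6 (R): R=RYOB U=GOOB F=BWWG D=RWYR B=GYYB
Query 1: R[3] = B
Query 2: B[2] = Y
Query 3: B[0] = G
Query 4: L[1] = W
Query 5: D[0] = R
Query 6: L[2] = O

Answer: B Y G W R O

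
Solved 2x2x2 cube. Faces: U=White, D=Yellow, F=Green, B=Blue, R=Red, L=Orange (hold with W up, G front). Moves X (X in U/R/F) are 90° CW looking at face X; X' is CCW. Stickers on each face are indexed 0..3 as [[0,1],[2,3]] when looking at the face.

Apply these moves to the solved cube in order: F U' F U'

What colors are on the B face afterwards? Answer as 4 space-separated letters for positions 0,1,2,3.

After move 1 (F): F=GGGG U=WWOO R=WRWR D=RRYY L=OYOY
After move 2 (U'): U=WOWO F=OYGG R=GGWR B=WRBB L=BBOY
After move 3 (F): F=GOGY U=WOYB R=WGOR D=WGYY L=BROR
After move 4 (U'): U=OBWY F=BRGY R=GOOR B=WGBB L=WROR
Query: B face = WGBB

Answer: W G B B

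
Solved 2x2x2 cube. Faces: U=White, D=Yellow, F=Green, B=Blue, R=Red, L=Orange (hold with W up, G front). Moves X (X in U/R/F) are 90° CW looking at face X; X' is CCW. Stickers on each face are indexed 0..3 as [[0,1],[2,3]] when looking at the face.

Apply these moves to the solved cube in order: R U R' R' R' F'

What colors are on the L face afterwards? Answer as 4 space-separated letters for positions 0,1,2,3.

After move 1 (R): R=RRRR U=WGWG F=GYGY D=YBYB B=WBWB
After move 2 (U): U=WWGG F=RRGY R=WBRR B=OOWB L=GYOO
After move 3 (R'): R=BRWR U=WWGO F=RWGG D=YRYY B=BOBB
After move 4 (R'): R=RRBW U=WBGB F=RWGO D=YWYG B=YORB
After move 5 (R'): R=RWRB U=WRGY F=RBGB D=YWYO B=GOWB
After move 6 (F'): F=BBRG U=WRRR R=WWYB D=YOYO L=GYOG
Query: L face = GYOG

Answer: G Y O G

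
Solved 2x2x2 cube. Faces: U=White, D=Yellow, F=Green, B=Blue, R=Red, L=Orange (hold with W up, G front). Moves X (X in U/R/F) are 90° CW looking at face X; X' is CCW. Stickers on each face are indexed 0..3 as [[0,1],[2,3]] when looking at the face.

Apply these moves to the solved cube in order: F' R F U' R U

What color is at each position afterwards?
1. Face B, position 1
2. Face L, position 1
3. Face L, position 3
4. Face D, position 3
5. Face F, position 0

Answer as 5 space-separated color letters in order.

Answer: B Y B R G

Derivation:
After move 1 (F'): F=GGGG U=WWRR R=YRYR D=OOYY L=OWOW
After move 2 (R): R=YYRR U=WGRG F=GOGY D=OBYB B=RBWB
After move 3 (F): F=GGYO U=WGWW R=RYGR D=RYYB L=OOOB
After move 4 (U'): U=GWWW F=OOYO R=GGGR B=RYWB L=RBOB
After move 5 (R): R=GGRG U=GOWO F=OYYB D=RWYR B=WYWB
After move 6 (U): U=WGOO F=GGYB R=WYRG B=RBWB L=OYOB
Query 1: B[1] = B
Query 2: L[1] = Y
Query 3: L[3] = B
Query 4: D[3] = R
Query 5: F[0] = G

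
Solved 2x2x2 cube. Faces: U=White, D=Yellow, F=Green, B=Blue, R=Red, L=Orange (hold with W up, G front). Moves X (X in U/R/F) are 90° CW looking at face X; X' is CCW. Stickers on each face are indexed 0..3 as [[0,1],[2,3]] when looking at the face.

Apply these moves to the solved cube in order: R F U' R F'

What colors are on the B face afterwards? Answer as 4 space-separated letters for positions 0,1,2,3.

Answer: O R O B

Derivation:
After move 1 (R): R=RRRR U=WGWG F=GYGY D=YBYB B=WBWB
After move 2 (F): F=GGYY U=WGOO R=WRGR D=RRYB L=OYOB
After move 3 (U'): U=GOWO F=OYYY R=GGGR B=WRWB L=WBOB
After move 4 (R): R=GGRG U=GYWY F=ORYB D=RWYW B=OROB
After move 5 (F'): F=RBOY U=GYGR R=WGRG D=BBYW L=WYOW
Query: B face = OROB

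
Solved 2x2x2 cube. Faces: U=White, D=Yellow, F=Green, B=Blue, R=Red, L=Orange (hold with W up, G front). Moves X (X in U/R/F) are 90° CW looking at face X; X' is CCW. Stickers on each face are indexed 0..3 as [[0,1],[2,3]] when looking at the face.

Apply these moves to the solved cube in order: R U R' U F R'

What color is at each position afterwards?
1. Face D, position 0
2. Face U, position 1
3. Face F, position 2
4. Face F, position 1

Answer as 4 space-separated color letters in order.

After move 1 (R): R=RRRR U=WGWG F=GYGY D=YBYB B=WBWB
After move 2 (U): U=WWGG F=RRGY R=WBRR B=OOWB L=GYOO
After move 3 (R'): R=BRWR U=WWGO F=RWGG D=YRYY B=BOBB
After move 4 (U): U=GWOW F=BRGG R=BOWR B=GYBB L=RWOO
After move 5 (F): F=GBGR U=GWOW R=OOWR D=WBYY L=RYOR
After move 6 (R'): R=OROW U=GBOG F=GWGW D=WBYR B=YYBB
Query 1: D[0] = W
Query 2: U[1] = B
Query 3: F[2] = G
Query 4: F[1] = W

Answer: W B G W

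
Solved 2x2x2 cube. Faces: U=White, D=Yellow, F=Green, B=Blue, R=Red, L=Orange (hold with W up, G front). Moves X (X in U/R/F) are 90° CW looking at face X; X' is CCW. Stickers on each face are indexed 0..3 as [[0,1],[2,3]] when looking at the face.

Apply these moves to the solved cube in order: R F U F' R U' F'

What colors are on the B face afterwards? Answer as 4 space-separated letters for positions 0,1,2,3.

After move 1 (R): R=RRRR U=WGWG F=GYGY D=YBYB B=WBWB
After move 2 (F): F=GGYY U=WGOO R=WRGR D=RRYB L=OYOB
After move 3 (U): U=OWOG F=WRYY R=WBGR B=OYWB L=GGOB
After move 4 (F'): F=RYWY U=OWWG R=RBRR D=GBYB L=GGOO
After move 5 (R): R=RRRB U=OYWY F=RBWB D=GWYO B=GYWB
After move 6 (U'): U=YYOW F=GGWB R=RBRB B=RRWB L=GYOO
After move 7 (F'): F=GBGW U=YYRR R=WBGB D=YOYO L=GWOO
Query: B face = RRWB

Answer: R R W B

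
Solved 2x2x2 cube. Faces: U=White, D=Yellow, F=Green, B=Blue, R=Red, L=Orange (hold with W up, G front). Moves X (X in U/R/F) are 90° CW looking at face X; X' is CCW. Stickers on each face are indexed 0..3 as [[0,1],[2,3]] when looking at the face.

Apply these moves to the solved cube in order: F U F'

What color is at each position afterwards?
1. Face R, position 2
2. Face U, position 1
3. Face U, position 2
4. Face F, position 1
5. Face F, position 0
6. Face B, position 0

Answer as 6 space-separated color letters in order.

After move 1 (F): F=GGGG U=WWOO R=WRWR D=RRYY L=OYOY
After move 2 (U): U=OWOW F=WRGG R=BBWR B=OYBB L=GGOY
After move 3 (F'): F=RGWG U=OWBW R=RBRR D=GYYY L=GWOO
Query 1: R[2] = R
Query 2: U[1] = W
Query 3: U[2] = B
Query 4: F[1] = G
Query 5: F[0] = R
Query 6: B[0] = O

Answer: R W B G R O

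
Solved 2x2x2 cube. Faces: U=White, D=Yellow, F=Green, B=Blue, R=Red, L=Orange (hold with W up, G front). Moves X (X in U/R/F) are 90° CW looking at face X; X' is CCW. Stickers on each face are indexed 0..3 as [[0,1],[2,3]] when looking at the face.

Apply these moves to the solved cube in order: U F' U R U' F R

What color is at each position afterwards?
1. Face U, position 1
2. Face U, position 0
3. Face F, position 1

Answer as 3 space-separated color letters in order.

After move 1 (U): U=WWWW F=RRGG R=BBRR B=OOBB L=GGOO
After move 2 (F'): F=RGRG U=WWBR R=YBYR D=GOYY L=GWOW
After move 3 (U): U=BWRW F=YBRG R=OOYR B=GWBB L=RGOW
After move 4 (R): R=YORO U=BBRG F=YORY D=GBYG B=WWWB
After move 5 (U'): U=BGBR F=RGRY R=YORO B=YOWB L=WWOW
After move 6 (F): F=RRYG U=BGWW R=BORO D=RYYG L=WGOB
After move 7 (R): R=RBOO U=BRWG F=RYYG D=RWYY B=WOGB
Query 1: U[1] = R
Query 2: U[0] = B
Query 3: F[1] = Y

Answer: R B Y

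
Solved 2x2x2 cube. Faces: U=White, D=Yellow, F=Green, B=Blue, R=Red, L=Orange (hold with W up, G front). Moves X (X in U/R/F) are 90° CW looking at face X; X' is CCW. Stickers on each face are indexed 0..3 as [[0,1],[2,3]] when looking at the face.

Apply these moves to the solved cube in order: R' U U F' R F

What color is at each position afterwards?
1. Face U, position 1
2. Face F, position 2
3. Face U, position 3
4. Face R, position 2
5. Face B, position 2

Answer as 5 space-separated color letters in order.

Answer: W G W G W

Derivation:
After move 1 (R'): R=RRRR U=WBWB F=GWGW D=YGYG B=YBYB
After move 2 (U): U=WWBB F=RRGW R=YBRR B=OOYB L=GWOO
After move 3 (U): U=BWBW F=YBGW R=OORR B=GWYB L=RROO
After move 4 (F'): F=BWYG U=BWOR R=GOYR D=ROYG L=RWOB
After move 5 (R): R=YGRO U=BWOG F=BOYG D=RYYG B=RWWB
After move 6 (F): F=YBGO U=BWBW R=OGGO D=RYYG L=RROY
Query 1: U[1] = W
Query 2: F[2] = G
Query 3: U[3] = W
Query 4: R[2] = G
Query 5: B[2] = W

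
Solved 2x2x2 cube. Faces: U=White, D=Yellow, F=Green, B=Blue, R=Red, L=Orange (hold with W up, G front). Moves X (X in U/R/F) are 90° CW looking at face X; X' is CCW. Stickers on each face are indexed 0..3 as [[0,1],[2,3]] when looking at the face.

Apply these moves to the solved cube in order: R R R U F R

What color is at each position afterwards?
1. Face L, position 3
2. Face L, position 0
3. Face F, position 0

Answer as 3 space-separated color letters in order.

After move 1 (R): R=RRRR U=WGWG F=GYGY D=YBYB B=WBWB
After move 2 (R): R=RRRR U=WYWY F=GBGB D=YWYW B=GBGB
After move 3 (R): R=RRRR U=WBWB F=GWGW D=YGYG B=YBYB
After move 4 (U): U=WWBB F=RRGW R=YBRR B=OOYB L=GWOO
After move 5 (F): F=GRWR U=WWOW R=BBBR D=RYYG L=GYOG
After move 6 (R): R=BBRB U=WROR F=GYWG D=RYYO B=WOWB
Query 1: L[3] = G
Query 2: L[0] = G
Query 3: F[0] = G

Answer: G G G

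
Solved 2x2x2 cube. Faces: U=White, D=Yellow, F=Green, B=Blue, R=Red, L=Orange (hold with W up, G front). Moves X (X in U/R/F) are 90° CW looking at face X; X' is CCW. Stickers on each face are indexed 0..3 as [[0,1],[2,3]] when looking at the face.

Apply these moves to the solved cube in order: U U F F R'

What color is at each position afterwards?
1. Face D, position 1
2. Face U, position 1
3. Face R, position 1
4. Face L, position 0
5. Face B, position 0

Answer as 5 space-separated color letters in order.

After move 1 (U): U=WWWW F=RRGG R=BBRR B=OOBB L=GGOO
After move 2 (U): U=WWWW F=BBGG R=OORR B=GGBB L=RROO
After move 3 (F): F=GBGB U=WWOR R=WOWR D=ROYY L=RYOY
After move 4 (F): F=GGBB U=WWYY R=OORR D=WWYY L=RROO
After move 5 (R'): R=OROR U=WBYG F=GWBY D=WGYB B=YGWB
Query 1: D[1] = G
Query 2: U[1] = B
Query 3: R[1] = R
Query 4: L[0] = R
Query 5: B[0] = Y

Answer: G B R R Y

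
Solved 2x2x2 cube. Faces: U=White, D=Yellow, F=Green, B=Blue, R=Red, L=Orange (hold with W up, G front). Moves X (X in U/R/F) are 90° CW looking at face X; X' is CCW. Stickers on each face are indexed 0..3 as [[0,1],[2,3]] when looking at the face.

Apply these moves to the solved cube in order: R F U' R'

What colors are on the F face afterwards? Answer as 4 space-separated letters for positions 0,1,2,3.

After move 1 (R): R=RRRR U=WGWG F=GYGY D=YBYB B=WBWB
After move 2 (F): F=GGYY U=WGOO R=WRGR D=RRYB L=OYOB
After move 3 (U'): U=GOWO F=OYYY R=GGGR B=WRWB L=WBOB
After move 4 (R'): R=GRGG U=GWWW F=OOYO D=RYYY B=BRRB
Query: F face = OOYO

Answer: O O Y O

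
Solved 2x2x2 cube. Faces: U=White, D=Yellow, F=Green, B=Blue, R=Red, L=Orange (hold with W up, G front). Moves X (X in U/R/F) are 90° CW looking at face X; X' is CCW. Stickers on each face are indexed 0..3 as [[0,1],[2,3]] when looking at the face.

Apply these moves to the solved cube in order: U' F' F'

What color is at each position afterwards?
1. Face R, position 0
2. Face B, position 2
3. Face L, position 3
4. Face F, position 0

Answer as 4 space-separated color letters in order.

Answer: O B G G

Derivation:
After move 1 (U'): U=WWWW F=OOGG R=GGRR B=RRBB L=BBOO
After move 2 (F'): F=OGOG U=WWGR R=YGYR D=BOYY L=BWOW
After move 3 (F'): F=GGOO U=WWYY R=OGBR D=WWYY L=BROG
Query 1: R[0] = O
Query 2: B[2] = B
Query 3: L[3] = G
Query 4: F[0] = G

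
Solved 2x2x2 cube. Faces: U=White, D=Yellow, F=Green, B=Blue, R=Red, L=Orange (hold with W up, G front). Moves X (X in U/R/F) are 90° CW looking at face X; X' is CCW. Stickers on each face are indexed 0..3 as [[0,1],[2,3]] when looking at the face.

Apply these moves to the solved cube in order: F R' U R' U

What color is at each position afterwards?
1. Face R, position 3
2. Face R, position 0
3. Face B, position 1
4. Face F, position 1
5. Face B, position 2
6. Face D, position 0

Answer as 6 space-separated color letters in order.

After move 1 (F): F=GGGG U=WWOO R=WRWR D=RRYY L=OYOY
After move 2 (R'): R=RRWW U=WBOB F=GWGO D=RGYG B=YBRB
After move 3 (U): U=OWBB F=RRGO R=YBWW B=OYRB L=GWOY
After move 4 (R'): R=BWYW U=ORBO F=RWGB D=RRYO B=GYGB
After move 5 (U): U=BOOR F=BWGB R=GYYW B=GWGB L=RWOY
Query 1: R[3] = W
Query 2: R[0] = G
Query 3: B[1] = W
Query 4: F[1] = W
Query 5: B[2] = G
Query 6: D[0] = R

Answer: W G W W G R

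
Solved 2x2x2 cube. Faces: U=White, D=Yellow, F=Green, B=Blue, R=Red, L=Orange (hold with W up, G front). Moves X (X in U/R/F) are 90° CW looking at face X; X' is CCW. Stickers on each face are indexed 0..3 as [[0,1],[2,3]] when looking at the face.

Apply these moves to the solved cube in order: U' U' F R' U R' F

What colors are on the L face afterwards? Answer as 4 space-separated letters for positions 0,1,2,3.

Answer: G R O R

Derivation:
After move 1 (U'): U=WWWW F=OOGG R=GGRR B=RRBB L=BBOO
After move 2 (U'): U=WWWW F=BBGG R=OORR B=GGBB L=RROO
After move 3 (F): F=GBGB U=WWOR R=WOWR D=ROYY L=RYOY
After move 4 (R'): R=ORWW U=WBOG F=GWGR D=RBYB B=YGOB
After move 5 (U): U=OWGB F=ORGR R=YGWW B=RYOB L=GWOY
After move 6 (R'): R=GWYW U=OOGR F=OWGB D=RRYR B=BYBB
After move 7 (F): F=GOBW U=OOYW R=GWRW D=YGYR L=GROR
Query: L face = GROR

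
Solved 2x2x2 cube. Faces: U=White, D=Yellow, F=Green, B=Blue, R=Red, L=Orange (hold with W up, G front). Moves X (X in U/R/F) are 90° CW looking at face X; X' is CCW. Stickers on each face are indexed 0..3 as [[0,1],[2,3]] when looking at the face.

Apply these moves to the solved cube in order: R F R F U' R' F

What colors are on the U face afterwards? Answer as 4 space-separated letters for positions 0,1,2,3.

Answer: G G W B

Derivation:
After move 1 (R): R=RRRR U=WGWG F=GYGY D=YBYB B=WBWB
After move 2 (F): F=GGYY U=WGOO R=WRGR D=RRYB L=OYOB
After move 3 (R): R=GWRR U=WGOY F=GRYB D=RWYW B=OBGB
After move 4 (F): F=YGBR U=WGBY R=OWYR D=RGYW L=OROW
After move 5 (U'): U=GYWB F=ORBR R=YGYR B=OWGB L=OBOW
After move 6 (R'): R=GRYY U=GGWO F=OYBB D=RRYR B=WWGB
After move 7 (F): F=BOBY U=GGWB R=WROY D=YGYR L=OROR
Query: U face = GGWB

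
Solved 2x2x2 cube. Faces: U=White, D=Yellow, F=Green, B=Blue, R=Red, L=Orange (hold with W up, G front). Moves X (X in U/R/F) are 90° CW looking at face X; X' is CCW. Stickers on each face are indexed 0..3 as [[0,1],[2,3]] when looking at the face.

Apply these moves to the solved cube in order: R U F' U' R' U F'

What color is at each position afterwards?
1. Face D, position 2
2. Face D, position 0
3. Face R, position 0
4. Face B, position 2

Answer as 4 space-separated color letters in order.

Answer: Y R G O

Derivation:
After move 1 (R): R=RRRR U=WGWG F=GYGY D=YBYB B=WBWB
After move 2 (U): U=WWGG F=RRGY R=WBRR B=OOWB L=GYOO
After move 3 (F'): F=RYRG U=WWWR R=BBYR D=YOYB L=GGOG
After move 4 (U'): U=WRWW F=GGRG R=RYYR B=BBWB L=OOOG
After move 5 (R'): R=YRRY U=WWWB F=GRRW D=YGYG B=BBOB
After move 6 (U): U=WWBW F=YRRW R=BBRY B=OOOB L=GROG
After move 7 (F'): F=RWYR U=WWBR R=GBYY D=RGYG L=GWOB
Query 1: D[2] = Y
Query 2: D[0] = R
Query 3: R[0] = G
Query 4: B[2] = O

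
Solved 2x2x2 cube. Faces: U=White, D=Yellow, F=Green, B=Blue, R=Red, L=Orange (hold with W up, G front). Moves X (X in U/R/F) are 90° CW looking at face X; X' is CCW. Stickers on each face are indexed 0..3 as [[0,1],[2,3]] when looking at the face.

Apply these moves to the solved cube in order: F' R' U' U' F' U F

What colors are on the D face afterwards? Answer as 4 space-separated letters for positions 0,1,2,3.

Answer: O G Y G

Derivation:
After move 1 (F'): F=GGGG U=WWRR R=YRYR D=OOYY L=OWOW
After move 2 (R'): R=RRYY U=WBRB F=GWGR D=OGYG B=YBOB
After move 3 (U'): U=BBWR F=OWGR R=GWYY B=RROB L=YBOW
After move 4 (U'): U=BRBW F=YBGR R=OWYY B=GWOB L=RROW
After move 5 (F'): F=BRYG U=BROY R=GWOY D=RWYG L=RWOB
After move 6 (U): U=OBYR F=GWYG R=GWOY B=RWOB L=BROB
After move 7 (F): F=YGGW U=OBBR R=YWRY D=OGYG L=BROW
Query: D face = OGYG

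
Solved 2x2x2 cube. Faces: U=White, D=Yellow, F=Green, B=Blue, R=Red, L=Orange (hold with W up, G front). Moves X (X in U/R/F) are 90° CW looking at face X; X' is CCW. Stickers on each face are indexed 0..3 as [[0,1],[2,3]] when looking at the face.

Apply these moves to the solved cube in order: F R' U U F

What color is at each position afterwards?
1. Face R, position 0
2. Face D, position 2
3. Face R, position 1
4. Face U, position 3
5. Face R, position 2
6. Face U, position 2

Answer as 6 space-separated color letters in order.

After move 1 (F): F=GGGG U=WWOO R=WRWR D=RRYY L=OYOY
After move 2 (R'): R=RRWW U=WBOB F=GWGO D=RGYG B=YBRB
After move 3 (U): U=OWBB F=RRGO R=YBWW B=OYRB L=GWOY
After move 4 (U): U=BOBW F=YBGO R=OYWW B=GWRB L=RROY
After move 5 (F): F=GYOB U=BOYR R=BYWW D=WOYG L=RROG
Query 1: R[0] = B
Query 2: D[2] = Y
Query 3: R[1] = Y
Query 4: U[3] = R
Query 5: R[2] = W
Query 6: U[2] = Y

Answer: B Y Y R W Y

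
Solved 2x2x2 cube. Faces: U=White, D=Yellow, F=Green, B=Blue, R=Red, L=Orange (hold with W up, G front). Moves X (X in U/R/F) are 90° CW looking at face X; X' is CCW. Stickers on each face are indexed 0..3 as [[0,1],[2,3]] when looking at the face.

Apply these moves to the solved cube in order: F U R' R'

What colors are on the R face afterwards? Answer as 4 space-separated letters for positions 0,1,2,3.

After move 1 (F): F=GGGG U=WWOO R=WRWR D=RRYY L=OYOY
After move 2 (U): U=OWOW F=WRGG R=BBWR B=OYBB L=GGOY
After move 3 (R'): R=BRBW U=OBOO F=WWGW D=RRYG B=YYRB
After move 4 (R'): R=RWBB U=OROY F=WBGO D=RWYW B=GYRB
Query: R face = RWBB

Answer: R W B B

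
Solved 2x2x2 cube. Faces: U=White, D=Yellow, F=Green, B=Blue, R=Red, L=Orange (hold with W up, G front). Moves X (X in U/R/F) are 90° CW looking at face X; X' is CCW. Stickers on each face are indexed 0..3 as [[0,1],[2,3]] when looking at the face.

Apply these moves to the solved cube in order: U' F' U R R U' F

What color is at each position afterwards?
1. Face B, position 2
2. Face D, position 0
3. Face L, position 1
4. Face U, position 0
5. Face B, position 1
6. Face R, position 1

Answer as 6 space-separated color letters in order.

Answer: G R B O Y B

Derivation:
After move 1 (U'): U=WWWW F=OOGG R=GGRR B=RRBB L=BBOO
After move 2 (F'): F=OGOG U=WWGR R=YGYR D=BOYY L=BWOW
After move 3 (U): U=GWRW F=YGOG R=RRYR B=BWBB L=OGOW
After move 4 (R): R=YRRR U=GGRG F=YOOY D=BBYB B=WWWB
After move 5 (R): R=RYRR U=GORY F=YBOB D=BWYW B=GWGB
After move 6 (U'): U=OYGR F=OGOB R=YBRR B=RYGB L=GWOW
After move 7 (F): F=OOBG U=OYWW R=GBRR D=RYYW L=GBOW
Query 1: B[2] = G
Query 2: D[0] = R
Query 3: L[1] = B
Query 4: U[0] = O
Query 5: B[1] = Y
Query 6: R[1] = B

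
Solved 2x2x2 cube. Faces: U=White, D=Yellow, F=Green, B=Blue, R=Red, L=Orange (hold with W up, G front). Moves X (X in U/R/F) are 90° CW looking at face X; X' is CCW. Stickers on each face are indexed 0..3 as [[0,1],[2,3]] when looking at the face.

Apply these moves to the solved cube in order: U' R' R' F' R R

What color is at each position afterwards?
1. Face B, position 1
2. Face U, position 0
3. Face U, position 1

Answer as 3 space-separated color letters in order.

Answer: R W O

Derivation:
After move 1 (U'): U=WWWW F=OOGG R=GGRR B=RRBB L=BBOO
After move 2 (R'): R=GRGR U=WBWR F=OWGW D=YOYG B=YRYB
After move 3 (R'): R=RRGG U=WYWY F=OBGR D=YWYW B=GROB
After move 4 (F'): F=BROG U=WYRG R=WRYG D=BOYW L=BYOW
After move 5 (R): R=YWGR U=WRRG F=BOOW D=BOYG B=GRYB
After move 6 (R): R=GYRW U=WORW F=BOOG D=BYYG B=GRRB
Query 1: B[1] = R
Query 2: U[0] = W
Query 3: U[1] = O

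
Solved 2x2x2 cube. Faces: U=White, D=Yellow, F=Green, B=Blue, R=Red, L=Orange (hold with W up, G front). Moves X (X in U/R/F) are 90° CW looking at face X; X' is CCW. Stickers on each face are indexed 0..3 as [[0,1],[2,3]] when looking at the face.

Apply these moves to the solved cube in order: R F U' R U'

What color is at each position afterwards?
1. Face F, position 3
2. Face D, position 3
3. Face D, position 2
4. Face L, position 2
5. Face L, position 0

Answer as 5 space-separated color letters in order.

Answer: B W Y O O

Derivation:
After move 1 (R): R=RRRR U=WGWG F=GYGY D=YBYB B=WBWB
After move 2 (F): F=GGYY U=WGOO R=WRGR D=RRYB L=OYOB
After move 3 (U'): U=GOWO F=OYYY R=GGGR B=WRWB L=WBOB
After move 4 (R): R=GGRG U=GYWY F=ORYB D=RWYW B=OROB
After move 5 (U'): U=YYGW F=WBYB R=ORRG B=GGOB L=OROB
Query 1: F[3] = B
Query 2: D[3] = W
Query 3: D[2] = Y
Query 4: L[2] = O
Query 5: L[0] = O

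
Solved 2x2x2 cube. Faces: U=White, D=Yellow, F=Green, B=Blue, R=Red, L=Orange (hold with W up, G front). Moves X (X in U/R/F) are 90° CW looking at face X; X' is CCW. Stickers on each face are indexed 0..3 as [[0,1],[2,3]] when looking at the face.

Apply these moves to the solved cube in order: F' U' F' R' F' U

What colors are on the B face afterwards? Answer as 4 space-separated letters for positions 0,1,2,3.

Answer: B Y W B

Derivation:
After move 1 (F'): F=GGGG U=WWRR R=YRYR D=OOYY L=OWOW
After move 2 (U'): U=WRWR F=OWGG R=GGYR B=YRBB L=BBOW
After move 3 (F'): F=WGOG U=WRGY R=OGOR D=BWYY L=BROW
After move 4 (R'): R=GROO U=WBGY F=WROY D=BGYG B=YRWB
After move 5 (F'): F=RYWO U=WBGO R=GRBO D=RWYG L=BYOG
After move 6 (U): U=GWOB F=GRWO R=YRBO B=BYWB L=RYOG
Query: B face = BYWB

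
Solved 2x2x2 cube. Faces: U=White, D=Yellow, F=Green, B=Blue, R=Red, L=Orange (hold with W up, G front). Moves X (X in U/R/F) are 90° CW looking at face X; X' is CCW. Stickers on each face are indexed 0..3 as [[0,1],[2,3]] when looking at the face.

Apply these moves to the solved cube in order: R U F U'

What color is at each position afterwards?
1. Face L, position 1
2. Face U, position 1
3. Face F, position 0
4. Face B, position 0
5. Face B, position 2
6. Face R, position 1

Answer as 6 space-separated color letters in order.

Answer: O Y G G W R

Derivation:
After move 1 (R): R=RRRR U=WGWG F=GYGY D=YBYB B=WBWB
After move 2 (U): U=WWGG F=RRGY R=WBRR B=OOWB L=GYOO
After move 3 (F): F=GRYR U=WWOY R=GBGR D=RWYB L=GYOB
After move 4 (U'): U=WYWO F=GYYR R=GRGR B=GBWB L=OOOB
Query 1: L[1] = O
Query 2: U[1] = Y
Query 3: F[0] = G
Query 4: B[0] = G
Query 5: B[2] = W
Query 6: R[1] = R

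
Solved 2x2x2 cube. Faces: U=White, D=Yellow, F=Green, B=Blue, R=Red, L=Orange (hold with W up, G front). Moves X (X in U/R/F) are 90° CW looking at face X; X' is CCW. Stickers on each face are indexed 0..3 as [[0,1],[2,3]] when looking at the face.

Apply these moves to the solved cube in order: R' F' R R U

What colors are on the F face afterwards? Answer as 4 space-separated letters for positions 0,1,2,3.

Answer: R Y G Y

Derivation:
After move 1 (R'): R=RRRR U=WBWB F=GWGW D=YGYG B=YBYB
After move 2 (F'): F=WWGG U=WBRR R=GRYR D=OOYG L=OBOW
After move 3 (R): R=YGRR U=WWRG F=WOGG D=OYYY B=RBBB
After move 4 (R): R=RYRG U=WORG F=WYGY D=OBYR B=GBWB
After move 5 (U): U=RWGO F=RYGY R=GBRG B=OBWB L=WYOW
Query: F face = RYGY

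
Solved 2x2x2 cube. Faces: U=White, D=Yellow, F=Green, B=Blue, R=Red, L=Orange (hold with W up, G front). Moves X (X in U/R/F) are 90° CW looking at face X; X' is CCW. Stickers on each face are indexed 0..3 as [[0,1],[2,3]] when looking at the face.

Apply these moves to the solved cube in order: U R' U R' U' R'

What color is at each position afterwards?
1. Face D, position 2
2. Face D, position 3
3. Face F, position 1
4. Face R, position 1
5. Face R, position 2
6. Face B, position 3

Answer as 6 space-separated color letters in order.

Answer: Y B G B B B

Derivation:
After move 1 (U): U=WWWW F=RRGG R=BBRR B=OOBB L=GGOO
After move 2 (R'): R=BRBR U=WBWO F=RWGW D=YRYG B=YOYB
After move 3 (U): U=WWOB F=BRGW R=YOBR B=GGYB L=RWOO
After move 4 (R'): R=ORYB U=WYOG F=BWGB D=YRYW B=GGRB
After move 5 (U'): U=YGWO F=RWGB R=BWYB B=ORRB L=GGOO
After move 6 (R'): R=WBBY U=YRWO F=RGGO D=YWYB B=WRRB
Query 1: D[2] = Y
Query 2: D[3] = B
Query 3: F[1] = G
Query 4: R[1] = B
Query 5: R[2] = B
Query 6: B[3] = B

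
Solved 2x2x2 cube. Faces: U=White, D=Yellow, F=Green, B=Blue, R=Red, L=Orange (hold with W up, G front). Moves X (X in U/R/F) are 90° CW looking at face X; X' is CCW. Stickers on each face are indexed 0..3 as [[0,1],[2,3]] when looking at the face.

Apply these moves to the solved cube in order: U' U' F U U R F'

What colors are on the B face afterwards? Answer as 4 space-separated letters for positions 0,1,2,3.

After move 1 (U'): U=WWWW F=OOGG R=GGRR B=RRBB L=BBOO
After move 2 (U'): U=WWWW F=BBGG R=OORR B=GGBB L=RROO
After move 3 (F): F=GBGB U=WWOR R=WOWR D=ROYY L=RYOY
After move 4 (U): U=OWRW F=WOGB R=GGWR B=RYBB L=GBOY
After move 5 (U): U=ROWW F=GGGB R=RYWR B=GBBB L=WOOY
After move 6 (R): R=WRRY U=RGWB F=GOGY D=RBYG B=WBOB
After move 7 (F'): F=OYGG U=RGWR R=BRRY D=OYYG L=WBOW
Query: B face = WBOB

Answer: W B O B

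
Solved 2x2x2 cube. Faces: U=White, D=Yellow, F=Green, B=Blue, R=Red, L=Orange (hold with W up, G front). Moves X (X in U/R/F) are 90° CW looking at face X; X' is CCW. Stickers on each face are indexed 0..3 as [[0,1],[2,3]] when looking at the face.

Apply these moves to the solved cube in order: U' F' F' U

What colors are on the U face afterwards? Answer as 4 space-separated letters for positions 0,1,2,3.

After move 1 (U'): U=WWWW F=OOGG R=GGRR B=RRBB L=BBOO
After move 2 (F'): F=OGOG U=WWGR R=YGYR D=BOYY L=BWOW
After move 3 (F'): F=GGOO U=WWYY R=OGBR D=WWYY L=BROG
After move 4 (U): U=YWYW F=OGOO R=RRBR B=BRBB L=GGOG
Query: U face = YWYW

Answer: Y W Y W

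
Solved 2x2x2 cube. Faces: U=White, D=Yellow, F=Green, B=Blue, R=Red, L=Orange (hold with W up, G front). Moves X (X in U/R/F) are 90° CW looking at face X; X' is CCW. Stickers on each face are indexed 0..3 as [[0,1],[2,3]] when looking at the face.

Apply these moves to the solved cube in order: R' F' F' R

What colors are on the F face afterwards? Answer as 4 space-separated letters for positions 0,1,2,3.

Answer: W W W G

Derivation:
After move 1 (R'): R=RRRR U=WBWB F=GWGW D=YGYG B=YBYB
After move 2 (F'): F=WWGG U=WBRR R=GRYR D=OOYG L=OBOW
After move 3 (F'): F=WGWG U=WBGY R=OROR D=BWYG L=OROR
After move 4 (R): R=OORR U=WGGG F=WWWG D=BYYY B=YBBB
Query: F face = WWWG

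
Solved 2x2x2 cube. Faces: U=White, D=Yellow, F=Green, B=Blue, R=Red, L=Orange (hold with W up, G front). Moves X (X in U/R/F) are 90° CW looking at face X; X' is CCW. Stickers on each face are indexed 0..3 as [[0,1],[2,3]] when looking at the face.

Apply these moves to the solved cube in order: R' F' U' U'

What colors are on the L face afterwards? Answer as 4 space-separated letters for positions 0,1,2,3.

Answer: G R O W

Derivation:
After move 1 (R'): R=RRRR U=WBWB F=GWGW D=YGYG B=YBYB
After move 2 (F'): F=WWGG U=WBRR R=GRYR D=OOYG L=OBOW
After move 3 (U'): U=BRWR F=OBGG R=WWYR B=GRYB L=YBOW
After move 4 (U'): U=RRBW F=YBGG R=OBYR B=WWYB L=GROW
Query: L face = GROW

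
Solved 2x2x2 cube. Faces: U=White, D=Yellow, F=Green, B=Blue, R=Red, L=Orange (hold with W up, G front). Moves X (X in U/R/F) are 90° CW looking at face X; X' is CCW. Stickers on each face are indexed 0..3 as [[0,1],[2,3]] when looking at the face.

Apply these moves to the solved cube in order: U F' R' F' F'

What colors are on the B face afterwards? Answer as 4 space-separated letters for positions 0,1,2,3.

After move 1 (U): U=WWWW F=RRGG R=BBRR B=OOBB L=GGOO
After move 2 (F'): F=RGRG U=WWBR R=YBYR D=GOYY L=GWOW
After move 3 (R'): R=BRYY U=WBBO F=RWRR D=GGYG B=YOOB
After move 4 (F'): F=WRRR U=WBBY R=GRGY D=WWYG L=GOOB
After move 5 (F'): F=RRWR U=WBGG R=WRWY D=OBYG L=GYOB
Query: B face = YOOB

Answer: Y O O B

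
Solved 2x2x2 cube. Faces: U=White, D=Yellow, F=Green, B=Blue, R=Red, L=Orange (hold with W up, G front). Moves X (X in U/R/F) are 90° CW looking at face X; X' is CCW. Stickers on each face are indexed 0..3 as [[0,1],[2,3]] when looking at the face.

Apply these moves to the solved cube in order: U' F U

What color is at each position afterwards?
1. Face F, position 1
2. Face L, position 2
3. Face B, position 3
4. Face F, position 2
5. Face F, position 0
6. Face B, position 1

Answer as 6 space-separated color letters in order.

After move 1 (U'): U=WWWW F=OOGG R=GGRR B=RRBB L=BBOO
After move 2 (F): F=GOGO U=WWOB R=WGWR D=RGYY L=BYOY
After move 3 (U): U=OWBW F=WGGO R=RRWR B=BYBB L=GOOY
Query 1: F[1] = G
Query 2: L[2] = O
Query 3: B[3] = B
Query 4: F[2] = G
Query 5: F[0] = W
Query 6: B[1] = Y

Answer: G O B G W Y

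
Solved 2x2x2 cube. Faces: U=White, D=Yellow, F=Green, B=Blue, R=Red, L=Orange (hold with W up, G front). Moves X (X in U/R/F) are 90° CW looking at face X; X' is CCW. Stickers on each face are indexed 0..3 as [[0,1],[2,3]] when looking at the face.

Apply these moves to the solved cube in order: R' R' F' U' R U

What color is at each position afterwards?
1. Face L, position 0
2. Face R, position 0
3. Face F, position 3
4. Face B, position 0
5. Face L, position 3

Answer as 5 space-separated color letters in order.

After move 1 (R'): R=RRRR U=WBWB F=GWGW D=YGYG B=YBYB
After move 2 (R'): R=RRRR U=WYWY F=GBGB D=YWYW B=GBGB
After move 3 (F'): F=BBGG U=WYRR R=WRYR D=OOYW L=OYOW
After move 4 (U'): U=YRWR F=OYGG R=BBYR B=WRGB L=GBOW
After move 5 (R): R=YBRB U=YYWG F=OOGW D=OGYW B=RRRB
After move 6 (U): U=WYGY F=YBGW R=RRRB B=GBRB L=OOOW
Query 1: L[0] = O
Query 2: R[0] = R
Query 3: F[3] = W
Query 4: B[0] = G
Query 5: L[3] = W

Answer: O R W G W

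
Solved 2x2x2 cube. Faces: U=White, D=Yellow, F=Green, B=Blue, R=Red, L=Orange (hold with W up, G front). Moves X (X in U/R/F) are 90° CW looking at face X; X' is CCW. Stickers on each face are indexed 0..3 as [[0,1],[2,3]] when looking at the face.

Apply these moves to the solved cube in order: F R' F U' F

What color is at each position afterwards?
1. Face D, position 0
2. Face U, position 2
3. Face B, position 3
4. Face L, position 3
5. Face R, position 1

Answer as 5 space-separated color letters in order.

Answer: B G B R G

Derivation:
After move 1 (F): F=GGGG U=WWOO R=WRWR D=RRYY L=OYOY
After move 2 (R'): R=RRWW U=WBOB F=GWGO D=RGYG B=YBRB
After move 3 (F): F=GGOW U=WBYY R=ORBW D=WRYG L=OROG
After move 4 (U'): U=BYWY F=OROW R=GGBW B=ORRB L=YBOG
After move 5 (F): F=OOWR U=BYGB R=WGYW D=BGYG L=YWOR
Query 1: D[0] = B
Query 2: U[2] = G
Query 3: B[3] = B
Query 4: L[3] = R
Query 5: R[1] = G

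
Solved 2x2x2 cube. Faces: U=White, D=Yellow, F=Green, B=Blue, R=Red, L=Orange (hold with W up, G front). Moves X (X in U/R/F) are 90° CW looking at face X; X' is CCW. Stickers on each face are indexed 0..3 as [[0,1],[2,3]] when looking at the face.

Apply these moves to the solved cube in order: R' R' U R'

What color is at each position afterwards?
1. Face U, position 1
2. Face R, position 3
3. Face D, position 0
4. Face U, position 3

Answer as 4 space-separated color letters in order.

Answer: G R Y O

Derivation:
After move 1 (R'): R=RRRR U=WBWB F=GWGW D=YGYG B=YBYB
After move 2 (R'): R=RRRR U=WYWY F=GBGB D=YWYW B=GBGB
After move 3 (U): U=WWYY F=RRGB R=GBRR B=OOGB L=GBOO
After move 4 (R'): R=BRGR U=WGYO F=RWGY D=YRYB B=WOWB
Query 1: U[1] = G
Query 2: R[3] = R
Query 3: D[0] = Y
Query 4: U[3] = O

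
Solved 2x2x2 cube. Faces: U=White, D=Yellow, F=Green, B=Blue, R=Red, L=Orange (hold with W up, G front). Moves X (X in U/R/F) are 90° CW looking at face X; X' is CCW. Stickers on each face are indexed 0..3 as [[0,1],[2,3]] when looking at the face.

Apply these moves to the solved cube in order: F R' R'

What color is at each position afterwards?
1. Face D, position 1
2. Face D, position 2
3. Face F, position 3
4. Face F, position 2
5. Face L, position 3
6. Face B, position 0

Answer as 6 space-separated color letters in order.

Answer: W Y B G Y G

Derivation:
After move 1 (F): F=GGGG U=WWOO R=WRWR D=RRYY L=OYOY
After move 2 (R'): R=RRWW U=WBOB F=GWGO D=RGYG B=YBRB
After move 3 (R'): R=RWRW U=WROY F=GBGB D=RWYO B=GBGB
Query 1: D[1] = W
Query 2: D[2] = Y
Query 3: F[3] = B
Query 4: F[2] = G
Query 5: L[3] = Y
Query 6: B[0] = G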